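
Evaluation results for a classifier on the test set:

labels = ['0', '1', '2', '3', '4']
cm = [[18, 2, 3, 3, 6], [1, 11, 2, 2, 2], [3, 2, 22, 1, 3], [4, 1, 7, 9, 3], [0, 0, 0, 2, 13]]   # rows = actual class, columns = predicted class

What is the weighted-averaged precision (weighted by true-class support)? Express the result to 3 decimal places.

Per-class precision (TP/(TP+FP)):
  0: TP=18, FP=1+3+4+0=8 → 18/26 = 0.6923
  1: TP=11, FP=2+2+1+0=5 → 11/16 = 0.6875
  2: TP=22, FP=3+2+7+0=12 → 22/34 = 0.6471
  3: TP=9, FP=3+2+1+2=8 → 9/17 = 0.5294
  4: TP=13, FP=6+2+3+3=14 → 13/27 = 0.4815
Weighted-precision = Σ (supportᵢ/N)·precisionᵢ with N=120: (32/120)·0.6923 + (18/120)·0.6875 + (31/120)·0.6471 + (24/120)·0.5294 + (15/120)·0.4815 = 0.621

0.621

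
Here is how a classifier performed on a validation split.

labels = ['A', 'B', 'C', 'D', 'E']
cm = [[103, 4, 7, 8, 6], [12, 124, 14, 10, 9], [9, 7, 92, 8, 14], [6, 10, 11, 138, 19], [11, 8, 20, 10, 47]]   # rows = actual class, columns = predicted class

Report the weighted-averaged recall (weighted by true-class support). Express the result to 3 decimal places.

0.713

Per-class recall (TP/(TP+FN)):
  A: TP=103, FN=4+7+8+6=25 → 103/128 = 0.8047
  B: TP=124, FN=12+14+10+9=45 → 124/169 = 0.7337
  C: TP=92, FN=9+7+8+14=38 → 92/130 = 0.7077
  D: TP=138, FN=6+10+11+19=46 → 138/184 = 0.7500
  E: TP=47, FN=11+8+20+10=49 → 47/96 = 0.4896
Weighted-recall = Σ (supportᵢ/N)·recallᵢ with N=707: (128/707)·0.8047 + (169/707)·0.7337 + (130/707)·0.7077 + (184/707)·0.7500 + (96/707)·0.4896 = 0.713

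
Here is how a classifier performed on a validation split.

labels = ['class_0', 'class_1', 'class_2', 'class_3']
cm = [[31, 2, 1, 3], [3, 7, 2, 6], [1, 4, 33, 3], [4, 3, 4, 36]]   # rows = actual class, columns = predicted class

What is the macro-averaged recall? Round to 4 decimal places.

Per-class recall (TP/(TP+FN)):
  class_0: TP=31, FN=2+1+3=6 → 31/37 = 0.83784
  class_1: TP=7, FN=3+2+6=11 → 7/18 = 0.38889
  class_2: TP=33, FN=1+4+3=8 → 33/41 = 0.80488
  class_3: TP=36, FN=4+3+4=11 → 36/47 = 0.76596
Macro-recall = mean = (0.83784 + 0.38889 + 0.80488 + 0.76596) / 4 = 0.6994

0.6994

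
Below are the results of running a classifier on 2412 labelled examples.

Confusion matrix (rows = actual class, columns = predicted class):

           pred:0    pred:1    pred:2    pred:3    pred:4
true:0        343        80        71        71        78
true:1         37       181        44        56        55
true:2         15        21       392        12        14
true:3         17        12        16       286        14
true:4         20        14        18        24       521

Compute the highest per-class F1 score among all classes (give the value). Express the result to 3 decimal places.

Per-class F1 score (2·TP/(2·TP+FP+FN)):
  0: TP=343, FP=37+15+17+20=89, FN=80+71+71+78=300 → 686/1075 = 0.6381
  1: TP=181, FP=80+21+12+14=127, FN=37+44+56+55=192 → 362/681 = 0.5316
  2: TP=392, FP=71+44+16+18=149, FN=15+21+12+14=62 → 784/995 = 0.7879
  3: TP=286, FP=71+56+12+24=163, FN=17+12+16+14=59 → 572/794 = 0.7204
  4: TP=521, FP=78+55+14+14=161, FN=20+14+18+24=76 → 1042/1279 = 0.8147
Highest is class '4' with F1 score = 0.815.

0.815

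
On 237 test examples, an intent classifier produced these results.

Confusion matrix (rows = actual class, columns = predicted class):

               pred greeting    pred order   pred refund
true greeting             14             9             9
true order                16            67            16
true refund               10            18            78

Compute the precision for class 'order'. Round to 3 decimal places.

0.713

Treat 'order' as positive and all other classes as negative.
precision = TP/(TP+FP).
order: TP=67, FP=9+18=27 → 67/94 = 0.7128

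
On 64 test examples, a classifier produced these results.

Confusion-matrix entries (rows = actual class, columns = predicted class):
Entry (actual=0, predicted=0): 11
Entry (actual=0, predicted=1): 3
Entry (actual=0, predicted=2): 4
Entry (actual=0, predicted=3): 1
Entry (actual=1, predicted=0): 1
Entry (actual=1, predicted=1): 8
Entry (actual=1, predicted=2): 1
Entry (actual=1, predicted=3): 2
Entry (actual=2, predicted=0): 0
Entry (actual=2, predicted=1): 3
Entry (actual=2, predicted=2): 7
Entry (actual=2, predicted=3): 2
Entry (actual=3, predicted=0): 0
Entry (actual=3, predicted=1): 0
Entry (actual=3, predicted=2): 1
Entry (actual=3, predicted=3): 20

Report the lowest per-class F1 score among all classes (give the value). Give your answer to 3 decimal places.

0.560

Per-class F1 score (2·TP/(2·TP+FP+FN)):
  0: TP=11, FP=1+0+0=1, FN=3+4+1=8 → 22/31 = 0.7097
  1: TP=8, FP=3+3+0=6, FN=1+1+2=4 → 16/26 = 0.6154
  2: TP=7, FP=4+1+1=6, FN=0+3+2=5 → 14/25 = 0.5600
  3: TP=20, FP=1+2+2=5, FN=0+0+1=1 → 40/46 = 0.8696
Lowest is class '2' with F1 score = 0.560.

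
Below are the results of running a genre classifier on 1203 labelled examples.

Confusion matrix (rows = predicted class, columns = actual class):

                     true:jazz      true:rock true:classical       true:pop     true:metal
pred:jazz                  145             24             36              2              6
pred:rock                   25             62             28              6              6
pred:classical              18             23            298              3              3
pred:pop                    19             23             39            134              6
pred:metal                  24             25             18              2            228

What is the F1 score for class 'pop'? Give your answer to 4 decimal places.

0.7283

F1 score = 2·TP/(2·TP+FP+FN).
pop: TP=134, FP=19+23+39+6=87, FN=2+6+3+2=13 → 268/368 = 0.72826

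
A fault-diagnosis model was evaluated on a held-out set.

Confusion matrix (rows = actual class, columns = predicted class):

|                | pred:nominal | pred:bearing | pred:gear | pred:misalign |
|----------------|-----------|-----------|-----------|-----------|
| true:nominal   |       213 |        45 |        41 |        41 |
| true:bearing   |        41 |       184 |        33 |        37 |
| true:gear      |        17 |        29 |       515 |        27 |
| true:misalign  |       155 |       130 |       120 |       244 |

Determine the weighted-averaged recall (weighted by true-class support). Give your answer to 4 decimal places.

Per-class recall (TP/(TP+FN)):
  nominal: TP=213, FN=45+41+41=127 → 213/340 = 0.62647
  bearing: TP=184, FN=41+33+37=111 → 184/295 = 0.62373
  gear: TP=515, FN=17+29+27=73 → 515/588 = 0.87585
  misalign: TP=244, FN=155+130+120=405 → 244/649 = 0.37596
Weighted-recall = Σ (supportᵢ/N)·recallᵢ with N=1872: (340/1872)·0.62647 + (295/1872)·0.62373 + (588/1872)·0.87585 + (649/1872)·0.37596 = 0.6175

0.6175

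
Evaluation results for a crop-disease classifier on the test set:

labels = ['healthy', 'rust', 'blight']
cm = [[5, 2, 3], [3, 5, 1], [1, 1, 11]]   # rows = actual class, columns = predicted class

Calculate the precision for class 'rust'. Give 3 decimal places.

0.625

Take TP from the diagonal, FP from the rest of the 'rust' prediction marginal, FN from the rest of the 'rust' actual marginal.
precision = TP/(TP+FP).
rust: TP=5, FP=2+1=3 → 5/8 = 0.6250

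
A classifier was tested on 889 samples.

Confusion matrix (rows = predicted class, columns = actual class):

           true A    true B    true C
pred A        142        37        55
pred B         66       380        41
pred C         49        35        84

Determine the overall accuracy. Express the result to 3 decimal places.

0.682

Accuracy = trace / total = (142+380+84=606) / 889 = 606/889 = 0.682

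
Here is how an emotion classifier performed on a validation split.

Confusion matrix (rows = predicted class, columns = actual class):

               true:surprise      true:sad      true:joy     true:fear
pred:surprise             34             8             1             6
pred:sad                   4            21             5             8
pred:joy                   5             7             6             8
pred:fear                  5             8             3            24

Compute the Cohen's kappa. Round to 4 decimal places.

0.3935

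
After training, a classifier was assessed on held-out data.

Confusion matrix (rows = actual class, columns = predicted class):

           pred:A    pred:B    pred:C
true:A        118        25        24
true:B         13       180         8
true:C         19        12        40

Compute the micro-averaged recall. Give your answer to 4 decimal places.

0.7699

Micro-averaging pools counts across classes: ΣTP=338, ΣFP=101, ΣFN=101.
Micro-recall = TP/(TP+FN) on pooled counts = 0.7699 (equals overall accuracy in single-label multiclass).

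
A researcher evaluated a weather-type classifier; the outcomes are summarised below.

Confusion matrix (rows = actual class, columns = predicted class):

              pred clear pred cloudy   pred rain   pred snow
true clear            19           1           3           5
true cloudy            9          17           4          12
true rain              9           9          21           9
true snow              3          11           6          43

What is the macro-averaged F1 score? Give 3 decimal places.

0.537

Per-class F1 score (2·TP/(2·TP+FP+FN)):
  clear: TP=19, FP=9+9+3=21, FN=1+3+5=9 → 38/68 = 0.5588
  cloudy: TP=17, FP=1+9+11=21, FN=9+4+12=25 → 34/80 = 0.4250
  rain: TP=21, FP=3+4+6=13, FN=9+9+9=27 → 42/82 = 0.5122
  snow: TP=43, FP=5+12+9=26, FN=3+11+6=20 → 86/132 = 0.6515
Macro-F1 score = mean = (0.5588 + 0.4250 + 0.5122 + 0.6515) / 4 = 0.537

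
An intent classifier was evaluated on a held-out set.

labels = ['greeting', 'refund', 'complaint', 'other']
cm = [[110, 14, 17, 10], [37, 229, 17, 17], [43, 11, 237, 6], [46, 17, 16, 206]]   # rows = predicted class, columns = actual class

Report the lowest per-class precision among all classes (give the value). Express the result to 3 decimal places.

Per-class precision (TP/(TP+FP)):
  greeting: TP=110, FP=14+17+10=41 → 110/151 = 0.7285
  refund: TP=229, FP=37+17+17=71 → 229/300 = 0.7633
  complaint: TP=237, FP=43+11+6=60 → 237/297 = 0.7980
  other: TP=206, FP=46+17+16=79 → 206/285 = 0.7228
Lowest is class 'other' with precision = 0.723.

0.723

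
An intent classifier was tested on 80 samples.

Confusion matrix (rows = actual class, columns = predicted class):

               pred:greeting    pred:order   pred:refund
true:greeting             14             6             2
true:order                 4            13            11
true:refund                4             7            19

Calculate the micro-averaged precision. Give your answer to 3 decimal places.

0.575

Micro-averaging pools counts across classes: ΣTP=46, ΣFP=34, ΣFN=34.
Micro-precision = TP/(TP+FP) on pooled counts = 0.575 (equals overall accuracy in single-label multiclass).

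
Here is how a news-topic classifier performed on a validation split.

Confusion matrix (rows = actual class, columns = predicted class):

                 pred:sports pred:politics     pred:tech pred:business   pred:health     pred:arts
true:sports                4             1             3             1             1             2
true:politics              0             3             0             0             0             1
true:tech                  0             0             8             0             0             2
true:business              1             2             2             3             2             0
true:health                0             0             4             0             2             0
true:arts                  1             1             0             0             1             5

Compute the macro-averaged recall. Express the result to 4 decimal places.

0.5236

Per-class recall (TP/(TP+FN)):
  sports: TP=4, FN=1+3+1+1+2=8 → 4/12 = 0.33333
  politics: TP=3, FN=0+0+0+0+1=1 → 3/4 = 0.75000
  tech: TP=8, FN=0+0+0+0+2=2 → 8/10 = 0.80000
  business: TP=3, FN=1+2+2+2+0=7 → 3/10 = 0.30000
  health: TP=2, FN=0+0+4+0+0=4 → 2/6 = 0.33333
  arts: TP=5, FN=1+1+0+0+1=3 → 5/8 = 0.62500
Macro-recall = mean = (0.33333 + 0.75000 + 0.80000 + 0.30000 + 0.33333 + 0.62500) / 6 = 0.5236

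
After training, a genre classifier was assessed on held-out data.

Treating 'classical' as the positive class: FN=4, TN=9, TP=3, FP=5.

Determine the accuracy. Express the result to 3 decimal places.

0.571

Accuracy = (TP+TN)/N = (3+9)/21 = 0.571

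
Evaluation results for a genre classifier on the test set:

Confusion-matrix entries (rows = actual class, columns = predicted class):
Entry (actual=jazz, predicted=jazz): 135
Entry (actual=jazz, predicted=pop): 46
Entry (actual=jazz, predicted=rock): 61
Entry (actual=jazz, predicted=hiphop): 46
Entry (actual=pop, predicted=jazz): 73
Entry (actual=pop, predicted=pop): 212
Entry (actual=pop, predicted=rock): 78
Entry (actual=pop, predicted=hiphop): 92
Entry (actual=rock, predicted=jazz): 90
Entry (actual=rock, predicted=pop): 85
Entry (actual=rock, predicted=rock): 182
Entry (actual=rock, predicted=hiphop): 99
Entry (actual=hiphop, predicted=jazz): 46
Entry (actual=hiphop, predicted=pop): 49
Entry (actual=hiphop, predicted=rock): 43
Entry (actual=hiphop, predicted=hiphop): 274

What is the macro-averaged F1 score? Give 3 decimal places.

0.491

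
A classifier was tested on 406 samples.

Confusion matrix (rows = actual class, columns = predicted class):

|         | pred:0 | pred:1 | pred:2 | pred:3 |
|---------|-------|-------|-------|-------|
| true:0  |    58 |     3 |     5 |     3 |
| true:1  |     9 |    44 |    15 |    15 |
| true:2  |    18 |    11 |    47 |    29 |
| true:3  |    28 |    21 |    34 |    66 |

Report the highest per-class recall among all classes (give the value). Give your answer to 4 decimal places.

Per-class recall (TP/(TP+FN)):
  0: TP=58, FN=3+5+3=11 → 58/69 = 0.84058
  1: TP=44, FN=9+15+15=39 → 44/83 = 0.53012
  2: TP=47, FN=18+11+29=58 → 47/105 = 0.44762
  3: TP=66, FN=28+21+34=83 → 66/149 = 0.44295
Highest is class '0' with recall = 0.8406.

0.8406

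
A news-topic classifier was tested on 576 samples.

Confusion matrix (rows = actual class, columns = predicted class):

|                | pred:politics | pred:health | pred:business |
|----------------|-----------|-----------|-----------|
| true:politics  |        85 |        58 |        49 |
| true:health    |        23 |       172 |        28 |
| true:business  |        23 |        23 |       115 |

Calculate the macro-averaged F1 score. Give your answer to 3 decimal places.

0.634

Per-class F1 score (2·TP/(2·TP+FP+FN)):
  politics: TP=85, FP=23+23=46, FN=58+49=107 → 170/323 = 0.5263
  health: TP=172, FP=58+23=81, FN=23+28=51 → 344/476 = 0.7227
  business: TP=115, FP=49+28=77, FN=23+23=46 → 230/353 = 0.6516
Macro-F1 score = mean = (0.5263 + 0.7227 + 0.6516) / 3 = 0.634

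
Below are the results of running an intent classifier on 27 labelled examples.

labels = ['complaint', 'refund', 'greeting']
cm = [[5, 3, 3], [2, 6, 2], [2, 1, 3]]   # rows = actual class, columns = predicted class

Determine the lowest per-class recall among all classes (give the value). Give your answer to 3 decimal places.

Per-class recall (TP/(TP+FN)):
  complaint: TP=5, FN=3+3=6 → 5/11 = 0.4545
  refund: TP=6, FN=2+2=4 → 6/10 = 0.6000
  greeting: TP=3, FN=2+1=3 → 3/6 = 0.5000
Lowest is class 'complaint' with recall = 0.455.

0.455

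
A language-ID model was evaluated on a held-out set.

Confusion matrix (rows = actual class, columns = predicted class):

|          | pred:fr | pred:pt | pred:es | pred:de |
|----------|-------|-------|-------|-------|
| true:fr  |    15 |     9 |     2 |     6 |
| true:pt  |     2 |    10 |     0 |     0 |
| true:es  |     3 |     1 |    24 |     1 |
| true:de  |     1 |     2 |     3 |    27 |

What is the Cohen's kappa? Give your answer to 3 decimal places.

0.619

Observed agreement pₒ = trace/N = 76/106 = 0.7170
Expected agreement pₑ = Σ (rowᵢ·colᵢ)/N² = (32·21 + 12·22 + 29·29 + 33·34)/106² = 0.2580
κ = (pₒ − pₑ)/(1 − pₑ) = (0.7170 − 0.2580)/(1 − 0.2580) = 0.619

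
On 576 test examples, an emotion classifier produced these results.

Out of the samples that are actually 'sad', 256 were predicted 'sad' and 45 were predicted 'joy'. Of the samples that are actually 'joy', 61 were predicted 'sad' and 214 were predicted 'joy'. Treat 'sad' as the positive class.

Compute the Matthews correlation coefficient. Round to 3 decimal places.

MCC = (TP·TN − FP·FN) / √((TP+FP)(TP+FN)(TN+FP)(TN+FN))
Numerator = 256·214 − 61·45 = 52039
Denominator = √(317·301·275·259) = √6796075825 = 82438.3153
MCC = 52039 / 82438.3153 = 0.631

0.631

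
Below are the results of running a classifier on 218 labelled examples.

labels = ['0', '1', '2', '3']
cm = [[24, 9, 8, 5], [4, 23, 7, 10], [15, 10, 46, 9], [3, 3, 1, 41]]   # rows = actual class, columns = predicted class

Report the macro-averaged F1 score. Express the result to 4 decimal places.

0.6030

Per-class F1 score (2·TP/(2·TP+FP+FN)):
  0: TP=24, FP=4+15+3=22, FN=9+8+5=22 → 48/92 = 0.52174
  1: TP=23, FP=9+10+3=22, FN=4+7+10=21 → 46/89 = 0.51685
  2: TP=46, FP=8+7+1=16, FN=15+10+9=34 → 92/142 = 0.64789
  3: TP=41, FP=5+10+9=24, FN=3+3+1=7 → 82/113 = 0.72566
Macro-F1 score = mean = (0.52174 + 0.51685 + 0.64789 + 0.72566) / 4 = 0.6030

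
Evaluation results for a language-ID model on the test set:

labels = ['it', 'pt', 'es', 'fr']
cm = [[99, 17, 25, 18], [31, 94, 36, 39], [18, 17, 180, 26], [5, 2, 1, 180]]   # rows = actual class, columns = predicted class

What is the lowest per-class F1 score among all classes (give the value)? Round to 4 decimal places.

0.5697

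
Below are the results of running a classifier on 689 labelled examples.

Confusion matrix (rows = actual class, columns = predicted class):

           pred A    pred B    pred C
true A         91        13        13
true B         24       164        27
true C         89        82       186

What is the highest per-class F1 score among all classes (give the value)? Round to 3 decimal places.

0.692

Per-class F1 score (2·TP/(2·TP+FP+FN)):
  A: TP=91, FP=24+89=113, FN=13+13=26 → 182/321 = 0.5670
  B: TP=164, FP=13+82=95, FN=24+27=51 → 328/474 = 0.6920
  C: TP=186, FP=13+27=40, FN=89+82=171 → 372/583 = 0.6381
Highest is class 'B' with F1 score = 0.692.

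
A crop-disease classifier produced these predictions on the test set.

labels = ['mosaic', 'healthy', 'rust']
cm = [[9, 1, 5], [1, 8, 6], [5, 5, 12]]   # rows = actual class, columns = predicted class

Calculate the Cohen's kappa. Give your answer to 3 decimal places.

0.322

Observed agreement pₒ = trace/N = 29/52 = 0.5577
Expected agreement pₑ = Σ (rowᵢ·colᵢ)/N² = (15·15 + 15·14 + 22·23)/52² = 0.3480
κ = (pₒ − pₑ)/(1 − pₑ) = (0.5577 − 0.3480)/(1 − 0.3480) = 0.322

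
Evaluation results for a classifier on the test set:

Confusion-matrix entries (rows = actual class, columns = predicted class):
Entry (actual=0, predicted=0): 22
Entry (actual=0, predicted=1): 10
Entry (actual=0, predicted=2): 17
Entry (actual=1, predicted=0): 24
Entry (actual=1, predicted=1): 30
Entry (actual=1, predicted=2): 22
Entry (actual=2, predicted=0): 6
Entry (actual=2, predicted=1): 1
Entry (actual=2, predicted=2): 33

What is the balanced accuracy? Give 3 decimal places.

0.556

Balanced accuracy = mean of per-class recall.
  0: recall = 22/49 = 0.4490
  1: recall = 30/76 = 0.3947
  2: recall = 33/40 = 0.8250
Mean = (0.4490 + 0.3947 + 0.8250) / 3 = 0.556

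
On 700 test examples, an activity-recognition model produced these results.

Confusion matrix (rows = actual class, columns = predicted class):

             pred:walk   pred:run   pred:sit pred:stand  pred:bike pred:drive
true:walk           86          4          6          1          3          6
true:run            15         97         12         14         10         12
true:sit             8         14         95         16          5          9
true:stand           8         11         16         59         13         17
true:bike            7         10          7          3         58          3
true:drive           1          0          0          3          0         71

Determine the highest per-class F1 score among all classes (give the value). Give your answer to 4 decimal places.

Per-class F1 score (2·TP/(2·TP+FP+FN)):
  walk: TP=86, FP=15+8+8+7+1=39, FN=4+6+1+3+6=20 → 172/231 = 0.74459
  run: TP=97, FP=4+14+11+10+0=39, FN=15+12+14+10+12=63 → 194/296 = 0.65541
  sit: TP=95, FP=6+12+16+7+0=41, FN=8+14+16+5+9=52 → 190/283 = 0.67138
  stand: TP=59, FP=1+14+16+3+3=37, FN=8+11+16+13+17=65 → 118/220 = 0.53636
  bike: TP=58, FP=3+10+5+13+0=31, FN=7+10+7+3+3=30 → 116/177 = 0.65537
  drive: TP=71, FP=6+12+9+17+3=47, FN=1+0+0+3+0=4 → 142/193 = 0.73575
Highest is class 'walk' with F1 score = 0.7446.

0.7446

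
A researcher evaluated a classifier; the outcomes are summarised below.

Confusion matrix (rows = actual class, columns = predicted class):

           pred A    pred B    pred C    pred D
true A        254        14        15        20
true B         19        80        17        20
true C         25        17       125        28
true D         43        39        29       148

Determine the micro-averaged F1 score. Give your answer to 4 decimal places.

Micro-averaging pools counts across classes: ΣTP=607, ΣFP=286, ΣFN=286.
Micro-F1 score = 2·TP/(2·TP+FP+FN) on pooled counts = 0.6797 (equals overall accuracy in single-label multiclass).

0.6797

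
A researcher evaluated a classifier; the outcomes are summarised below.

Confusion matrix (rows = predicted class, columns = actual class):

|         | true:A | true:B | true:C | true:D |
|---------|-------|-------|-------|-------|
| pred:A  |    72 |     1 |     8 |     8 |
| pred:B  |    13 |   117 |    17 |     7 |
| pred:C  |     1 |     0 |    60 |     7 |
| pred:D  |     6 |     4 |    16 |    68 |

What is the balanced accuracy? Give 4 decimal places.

Balanced accuracy = mean of per-class recall.
  A: recall = 72/92 = 0.78261
  B: recall = 117/122 = 0.95902
  C: recall = 60/101 = 0.59406
  D: recall = 68/90 = 0.75556
Mean = (0.78261 + 0.95902 + 0.59406 + 0.75556) / 4 = 0.7728

0.7728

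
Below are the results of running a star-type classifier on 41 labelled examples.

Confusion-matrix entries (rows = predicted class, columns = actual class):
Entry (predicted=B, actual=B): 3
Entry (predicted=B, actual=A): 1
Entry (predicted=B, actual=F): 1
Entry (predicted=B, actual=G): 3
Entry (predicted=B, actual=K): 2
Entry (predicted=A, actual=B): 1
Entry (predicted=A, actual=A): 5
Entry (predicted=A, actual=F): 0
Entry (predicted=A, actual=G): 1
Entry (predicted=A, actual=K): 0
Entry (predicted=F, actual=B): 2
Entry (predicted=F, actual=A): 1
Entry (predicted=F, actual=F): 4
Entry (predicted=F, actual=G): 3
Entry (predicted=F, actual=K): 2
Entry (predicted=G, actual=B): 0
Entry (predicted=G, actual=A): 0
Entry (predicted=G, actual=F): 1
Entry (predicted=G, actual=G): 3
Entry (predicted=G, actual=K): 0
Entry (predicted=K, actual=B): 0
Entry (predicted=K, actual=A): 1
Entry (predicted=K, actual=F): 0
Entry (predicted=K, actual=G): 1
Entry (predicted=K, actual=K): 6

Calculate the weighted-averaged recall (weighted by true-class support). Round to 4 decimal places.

Per-class recall (TP/(TP+FN)):
  B: TP=3, FN=1+2+0+0=3 → 3/6 = 0.50000
  A: TP=5, FN=1+1+0+1=3 → 5/8 = 0.62500
  F: TP=4, FN=1+0+1+0=2 → 4/6 = 0.66667
  G: TP=3, FN=3+1+3+1=8 → 3/11 = 0.27273
  K: TP=6, FN=2+0+2+0=4 → 6/10 = 0.60000
Weighted-recall = Σ (supportᵢ/N)·recallᵢ with N=41: (6/41)·0.50000 + (8/41)·0.62500 + (6/41)·0.66667 + (11/41)·0.27273 + (10/41)·0.60000 = 0.5122

0.5122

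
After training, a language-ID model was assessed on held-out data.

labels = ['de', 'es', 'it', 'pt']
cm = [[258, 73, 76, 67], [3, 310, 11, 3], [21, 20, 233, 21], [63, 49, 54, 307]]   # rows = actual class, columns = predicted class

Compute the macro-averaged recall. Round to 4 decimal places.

Per-class recall (TP/(TP+FN)):
  de: TP=258, FN=73+76+67=216 → 258/474 = 0.54430
  es: TP=310, FN=3+11+3=17 → 310/327 = 0.94801
  it: TP=233, FN=21+20+21=62 → 233/295 = 0.78983
  pt: TP=307, FN=63+49+54=166 → 307/473 = 0.64905
Macro-recall = mean = (0.54430 + 0.94801 + 0.78983 + 0.64905) / 4 = 0.7328

0.7328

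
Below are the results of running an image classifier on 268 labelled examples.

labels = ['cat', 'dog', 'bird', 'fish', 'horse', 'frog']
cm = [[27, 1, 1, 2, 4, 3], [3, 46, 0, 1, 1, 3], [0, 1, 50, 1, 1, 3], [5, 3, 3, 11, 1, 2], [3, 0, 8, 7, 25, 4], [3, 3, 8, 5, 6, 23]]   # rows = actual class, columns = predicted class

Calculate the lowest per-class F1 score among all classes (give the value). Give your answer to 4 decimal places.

0.4231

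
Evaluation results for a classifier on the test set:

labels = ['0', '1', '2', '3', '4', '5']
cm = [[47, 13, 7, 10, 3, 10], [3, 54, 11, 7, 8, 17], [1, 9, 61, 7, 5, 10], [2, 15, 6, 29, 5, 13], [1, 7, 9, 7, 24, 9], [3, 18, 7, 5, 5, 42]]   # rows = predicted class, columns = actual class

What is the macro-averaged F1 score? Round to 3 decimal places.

0.518

Per-class F1 score (2·TP/(2·TP+FP+FN)):
  0: TP=47, FP=13+7+10+3+10=43, FN=3+1+2+1+3=10 → 94/147 = 0.6395
  1: TP=54, FP=3+11+7+8+17=46, FN=13+9+15+7+18=62 → 108/216 = 0.5000
  2: TP=61, FP=1+9+7+5+10=32, FN=7+11+6+9+7=40 → 122/194 = 0.6289
  3: TP=29, FP=2+15+6+5+13=41, FN=10+7+7+7+5=36 → 58/135 = 0.4296
  4: TP=24, FP=1+7+9+7+9=33, FN=3+8+5+5+5=26 → 48/107 = 0.4486
  5: TP=42, FP=3+18+7+5+5=38, FN=10+17+10+13+9=59 → 84/181 = 0.4641
Macro-F1 score = mean = (0.6395 + 0.5000 + 0.6289 + 0.4296 + 0.4486 + 0.4641) / 6 = 0.518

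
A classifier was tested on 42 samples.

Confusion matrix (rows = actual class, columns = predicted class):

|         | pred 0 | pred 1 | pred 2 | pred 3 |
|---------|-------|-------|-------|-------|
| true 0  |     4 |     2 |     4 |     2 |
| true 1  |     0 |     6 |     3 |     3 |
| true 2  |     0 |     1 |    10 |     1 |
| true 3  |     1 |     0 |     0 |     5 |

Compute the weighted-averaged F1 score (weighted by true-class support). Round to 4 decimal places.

Per-class F1 score (2·TP/(2·TP+FP+FN)):
  0: TP=4, FP=0+0+1=1, FN=2+4+2=8 → 8/17 = 0.47059
  1: TP=6, FP=2+1+0=3, FN=0+3+3=6 → 12/21 = 0.57143
  2: TP=10, FP=4+3+0=7, FN=0+1+1=2 → 20/29 = 0.68966
  3: TP=5, FP=2+3+1=6, FN=1+0+0=1 → 10/17 = 0.58824
Weighted-F1 score = Σ (supportᵢ/N)·F1 scoreᵢ with N=42: (12/42)·0.47059 + (12/42)·0.57143 + (12/42)·0.68966 + (6/42)·0.58824 = 0.5788

0.5788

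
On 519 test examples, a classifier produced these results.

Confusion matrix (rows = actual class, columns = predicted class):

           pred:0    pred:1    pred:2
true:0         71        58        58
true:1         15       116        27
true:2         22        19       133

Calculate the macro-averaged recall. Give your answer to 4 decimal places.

0.6261

Per-class recall (TP/(TP+FN)):
  0: TP=71, FN=58+58=116 → 71/187 = 0.37968
  1: TP=116, FN=15+27=42 → 116/158 = 0.73418
  2: TP=133, FN=22+19=41 → 133/174 = 0.76437
Macro-recall = mean = (0.37968 + 0.73418 + 0.76437) / 3 = 0.6261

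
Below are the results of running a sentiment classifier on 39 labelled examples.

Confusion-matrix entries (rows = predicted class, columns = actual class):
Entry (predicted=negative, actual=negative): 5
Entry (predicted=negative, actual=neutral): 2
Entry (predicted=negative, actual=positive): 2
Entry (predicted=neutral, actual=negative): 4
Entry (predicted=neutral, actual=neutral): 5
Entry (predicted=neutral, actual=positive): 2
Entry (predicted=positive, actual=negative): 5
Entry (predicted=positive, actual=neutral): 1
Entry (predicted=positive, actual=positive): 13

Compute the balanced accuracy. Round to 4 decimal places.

Balanced accuracy = mean of per-class recall.
  negative: recall = 5/14 = 0.35714
  neutral: recall = 5/8 = 0.62500
  positive: recall = 13/17 = 0.76471
Mean = (0.35714 + 0.62500 + 0.76471) / 3 = 0.5823

0.5823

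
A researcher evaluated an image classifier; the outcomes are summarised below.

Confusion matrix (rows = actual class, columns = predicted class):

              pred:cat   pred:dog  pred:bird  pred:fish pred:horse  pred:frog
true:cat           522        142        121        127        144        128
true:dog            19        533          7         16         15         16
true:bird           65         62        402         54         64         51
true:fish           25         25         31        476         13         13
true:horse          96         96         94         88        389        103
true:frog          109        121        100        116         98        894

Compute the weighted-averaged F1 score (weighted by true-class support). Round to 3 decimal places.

Per-class F1 score (2·TP/(2·TP+FP+FN)):
  cat: TP=522, FP=19+65+25+96+109=314, FN=142+121+127+144+128=662 → 1044/2020 = 0.5168
  dog: TP=533, FP=142+62+25+96+121=446, FN=19+7+16+15+16=73 → 1066/1585 = 0.6726
  bird: TP=402, FP=121+7+31+94+100=353, FN=65+62+54+64+51=296 → 804/1453 = 0.5533
  fish: TP=476, FP=127+16+54+88+116=401, FN=25+25+31+13+13=107 → 952/1460 = 0.6521
  horse: TP=389, FP=144+15+64+13+98=334, FN=96+96+94+88+103=477 → 778/1589 = 0.4896
  frog: TP=894, FP=128+16+51+13+103=311, FN=109+121+100+116+98=544 → 1788/2643 = 0.6765
Weighted-F1 score = Σ (supportᵢ/N)·F1 scoreᵢ with N=5375: (1184/5375)·0.5168 + (606/5375)·0.6726 + (698/5375)·0.5533 + (583/5375)·0.6521 + (866/5375)·0.4896 + (1438/5375)·0.6765 = 0.592

0.592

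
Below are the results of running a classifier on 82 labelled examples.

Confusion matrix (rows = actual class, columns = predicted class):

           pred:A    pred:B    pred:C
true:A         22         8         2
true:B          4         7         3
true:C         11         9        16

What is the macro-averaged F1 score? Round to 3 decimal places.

0.523

Per-class F1 score (2·TP/(2·TP+FP+FN)):
  A: TP=22, FP=4+11=15, FN=8+2=10 → 44/69 = 0.6377
  B: TP=7, FP=8+9=17, FN=4+3=7 → 14/38 = 0.3684
  C: TP=16, FP=2+3=5, FN=11+9=20 → 32/57 = 0.5614
Macro-F1 score = mean = (0.6377 + 0.3684 + 0.5614) / 3 = 0.523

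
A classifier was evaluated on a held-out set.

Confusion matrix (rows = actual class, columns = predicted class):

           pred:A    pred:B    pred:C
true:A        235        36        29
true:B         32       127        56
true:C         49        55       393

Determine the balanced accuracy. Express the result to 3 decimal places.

Balanced accuracy = mean of per-class recall.
  A: recall = 235/300 = 0.7833
  B: recall = 127/215 = 0.5907
  C: recall = 393/497 = 0.7907
Mean = (0.7833 + 0.5907 + 0.7907) / 3 = 0.722

0.722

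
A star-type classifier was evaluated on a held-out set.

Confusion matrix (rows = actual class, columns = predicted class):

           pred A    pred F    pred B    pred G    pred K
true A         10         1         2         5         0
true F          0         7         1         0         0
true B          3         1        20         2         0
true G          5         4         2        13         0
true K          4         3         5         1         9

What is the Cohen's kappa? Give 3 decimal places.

0.497

Observed agreement pₒ = trace/N = 59/98 = 0.6020
Expected agreement pₑ = Σ (rowᵢ·colᵢ)/N² = (18·22 + 8·16 + 26·30 + 24·21 + 22·9)/98² = 0.2089
κ = (pₒ − pₑ)/(1 − pₑ) = (0.6020 − 0.2089)/(1 − 0.2089) = 0.497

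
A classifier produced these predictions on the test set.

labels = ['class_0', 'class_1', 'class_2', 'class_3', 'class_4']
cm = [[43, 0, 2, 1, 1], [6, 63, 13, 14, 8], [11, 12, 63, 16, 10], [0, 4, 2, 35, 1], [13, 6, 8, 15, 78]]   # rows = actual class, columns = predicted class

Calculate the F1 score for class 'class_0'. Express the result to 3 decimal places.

Treat 'class_0' as positive and all other classes as negative.
F1 score = 2·TP/(2·TP+FP+FN).
class_0: TP=43, FP=6+11+0+13=30, FN=0+2+1+1=4 → 86/120 = 0.7167

0.717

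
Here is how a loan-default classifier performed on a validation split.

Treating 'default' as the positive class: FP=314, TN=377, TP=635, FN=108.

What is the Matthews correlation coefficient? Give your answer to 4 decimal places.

0.4227

MCC = (TP·TN − FP·FN) / √((TP+FP)(TP+FN)(TN+FP)(TN+FN))
Numerator = 635·377 − 314·108 = 205483
Denominator = √(949·743·691·485) = √236306034445 = 486113.1910
MCC = 205483 / 486113.1910 = 0.4227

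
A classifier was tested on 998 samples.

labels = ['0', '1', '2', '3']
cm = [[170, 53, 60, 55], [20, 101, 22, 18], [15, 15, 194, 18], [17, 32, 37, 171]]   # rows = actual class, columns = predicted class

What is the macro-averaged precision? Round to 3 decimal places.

0.635

Per-class precision (TP/(TP+FP)):
  0: TP=170, FP=20+15+17=52 → 170/222 = 0.7658
  1: TP=101, FP=53+15+32=100 → 101/201 = 0.5025
  2: TP=194, FP=60+22+37=119 → 194/313 = 0.6198
  3: TP=171, FP=55+18+18=91 → 171/262 = 0.6527
Macro-precision = mean = (0.7658 + 0.5025 + 0.6198 + 0.6527) / 4 = 0.635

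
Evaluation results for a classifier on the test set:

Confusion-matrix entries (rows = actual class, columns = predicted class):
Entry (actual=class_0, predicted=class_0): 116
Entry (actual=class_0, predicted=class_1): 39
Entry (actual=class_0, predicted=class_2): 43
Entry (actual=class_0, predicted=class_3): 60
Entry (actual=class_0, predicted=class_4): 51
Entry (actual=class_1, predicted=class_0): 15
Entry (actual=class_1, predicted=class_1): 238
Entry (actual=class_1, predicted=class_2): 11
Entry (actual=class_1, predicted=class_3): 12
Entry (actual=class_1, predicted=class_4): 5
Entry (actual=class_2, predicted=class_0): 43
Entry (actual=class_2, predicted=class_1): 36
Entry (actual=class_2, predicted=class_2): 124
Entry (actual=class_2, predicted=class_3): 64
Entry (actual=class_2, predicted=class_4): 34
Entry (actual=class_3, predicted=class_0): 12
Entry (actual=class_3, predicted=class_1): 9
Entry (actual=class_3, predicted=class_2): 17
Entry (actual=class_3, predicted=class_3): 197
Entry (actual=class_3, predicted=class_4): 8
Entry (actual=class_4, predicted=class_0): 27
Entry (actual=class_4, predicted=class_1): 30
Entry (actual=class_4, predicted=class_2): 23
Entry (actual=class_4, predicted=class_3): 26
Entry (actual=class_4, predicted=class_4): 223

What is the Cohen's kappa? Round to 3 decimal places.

0.519

Observed agreement pₒ = trace/N = 898/1463 = 0.6138
Expected agreement pₑ = Σ (rowᵢ·colᵢ)/N² = (309·213 + 281·352 + 301·218 + 243·359 + 329·321)/1463² = 0.1977
κ = (pₒ − pₑ)/(1 − pₑ) = (0.6138 − 0.1977)/(1 − 0.1977) = 0.519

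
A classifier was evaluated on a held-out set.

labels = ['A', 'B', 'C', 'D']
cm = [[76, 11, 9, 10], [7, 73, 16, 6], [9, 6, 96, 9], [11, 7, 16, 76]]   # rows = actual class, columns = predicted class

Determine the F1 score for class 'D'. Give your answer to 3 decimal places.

One-vs-rest for 'D': TP = diagonal; FP = other classes predicted 'D'; FN = 'D' predicted as other.
F1 score = 2·TP/(2·TP+FP+FN).
D: TP=76, FP=10+6+9=25, FN=11+7+16=34 → 152/211 = 0.7204

0.720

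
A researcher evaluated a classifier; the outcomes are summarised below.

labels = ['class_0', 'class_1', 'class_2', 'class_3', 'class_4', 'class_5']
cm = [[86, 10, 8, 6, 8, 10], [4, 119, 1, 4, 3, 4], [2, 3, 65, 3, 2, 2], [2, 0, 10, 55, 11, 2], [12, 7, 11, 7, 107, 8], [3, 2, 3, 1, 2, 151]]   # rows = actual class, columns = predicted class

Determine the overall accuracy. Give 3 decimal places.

0.794

Accuracy = trace / total = (86+119+65+55+107+151=583) / 734 = 583/734 = 0.794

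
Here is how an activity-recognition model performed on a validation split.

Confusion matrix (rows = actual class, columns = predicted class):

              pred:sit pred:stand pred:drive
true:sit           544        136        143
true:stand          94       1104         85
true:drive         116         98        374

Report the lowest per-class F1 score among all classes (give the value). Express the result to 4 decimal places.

Per-class F1 score (2·TP/(2·TP+FP+FN)):
  sit: TP=544, FP=94+116=210, FN=136+143=279 → 1088/1577 = 0.68992
  stand: TP=1104, FP=136+98=234, FN=94+85=179 → 2208/2621 = 0.84243
  drive: TP=374, FP=143+85=228, FN=116+98=214 → 748/1190 = 0.62857
Lowest is class 'drive' with F1 score = 0.6286.

0.6286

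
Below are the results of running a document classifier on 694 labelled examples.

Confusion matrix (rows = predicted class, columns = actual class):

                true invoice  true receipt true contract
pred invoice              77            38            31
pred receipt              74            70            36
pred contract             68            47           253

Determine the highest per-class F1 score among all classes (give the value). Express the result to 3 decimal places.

Per-class F1 score (2·TP/(2·TP+FP+FN)):
  invoice: TP=77, FP=38+31=69, FN=74+68=142 → 154/365 = 0.4219
  receipt: TP=70, FP=74+36=110, FN=38+47=85 → 140/335 = 0.4179
  contract: TP=253, FP=68+47=115, FN=31+36=67 → 506/688 = 0.7355
Highest is class 'contract' with F1 score = 0.735.

0.735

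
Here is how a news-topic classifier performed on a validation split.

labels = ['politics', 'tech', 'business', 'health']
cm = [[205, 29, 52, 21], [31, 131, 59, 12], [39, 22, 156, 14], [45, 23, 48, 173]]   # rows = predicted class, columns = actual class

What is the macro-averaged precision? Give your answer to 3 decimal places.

0.626

Per-class precision (TP/(TP+FP)):
  politics: TP=205, FP=29+52+21=102 → 205/307 = 0.6678
  tech: TP=131, FP=31+59+12=102 → 131/233 = 0.5622
  business: TP=156, FP=39+22+14=75 → 156/231 = 0.6753
  health: TP=173, FP=45+23+48=116 → 173/289 = 0.5986
Macro-precision = mean = (0.6678 + 0.5622 + 0.6753 + 0.5986) / 4 = 0.626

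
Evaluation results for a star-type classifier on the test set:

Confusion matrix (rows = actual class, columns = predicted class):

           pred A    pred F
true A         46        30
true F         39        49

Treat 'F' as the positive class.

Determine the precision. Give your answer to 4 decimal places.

Precision = TP/(TP+FP) = 49/(49+30) = 49/79 = 0.6203

0.6203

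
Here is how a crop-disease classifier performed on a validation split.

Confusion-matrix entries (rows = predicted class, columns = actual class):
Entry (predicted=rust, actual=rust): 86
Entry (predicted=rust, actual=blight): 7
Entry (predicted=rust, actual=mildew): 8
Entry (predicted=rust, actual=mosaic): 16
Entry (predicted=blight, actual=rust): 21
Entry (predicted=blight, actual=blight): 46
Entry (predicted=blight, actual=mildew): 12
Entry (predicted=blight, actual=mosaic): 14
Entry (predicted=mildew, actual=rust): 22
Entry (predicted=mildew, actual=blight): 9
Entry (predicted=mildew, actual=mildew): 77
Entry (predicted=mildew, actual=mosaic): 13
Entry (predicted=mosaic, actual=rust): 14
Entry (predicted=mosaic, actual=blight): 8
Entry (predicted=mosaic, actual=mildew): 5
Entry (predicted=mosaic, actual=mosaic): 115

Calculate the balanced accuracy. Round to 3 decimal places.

0.685

Balanced accuracy = mean of per-class recall.
  rust: recall = 86/143 = 0.6014
  blight: recall = 46/70 = 0.6571
  mildew: recall = 77/102 = 0.7549
  mosaic: recall = 115/158 = 0.7278
Mean = (0.6014 + 0.6571 + 0.7549 + 0.7278) / 4 = 0.685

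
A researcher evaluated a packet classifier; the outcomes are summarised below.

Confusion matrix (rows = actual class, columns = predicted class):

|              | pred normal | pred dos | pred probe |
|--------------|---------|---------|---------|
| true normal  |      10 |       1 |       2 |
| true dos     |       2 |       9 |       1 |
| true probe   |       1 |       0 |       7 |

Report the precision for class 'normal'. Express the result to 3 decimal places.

Treat 'normal' as positive and all other classes as negative.
precision = TP/(TP+FP).
normal: TP=10, FP=2+1=3 → 10/13 = 0.7692

0.769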